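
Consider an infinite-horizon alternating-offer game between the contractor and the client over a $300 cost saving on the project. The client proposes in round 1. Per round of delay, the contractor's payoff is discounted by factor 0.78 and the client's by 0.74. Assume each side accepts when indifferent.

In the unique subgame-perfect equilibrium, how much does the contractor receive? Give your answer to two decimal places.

Let x be the client's share when the client proposes and y be the contractor's share when the contractor proposes.
The contractor accepts iff offered ≥ 0.78·y, so x = 300 − 0.78y. Symmetrically y = 300 − 0.74x.
Substituting: x = 300 − 0.78(300 − 0.74x), giving x(1 − 0.74·0.78) = 300(1 − 0.78).
So x = 300 × 0.22 / 0.4228 ≈ 156.1022, and the contractor receives 300 − x ≈ 143.8978.

143.90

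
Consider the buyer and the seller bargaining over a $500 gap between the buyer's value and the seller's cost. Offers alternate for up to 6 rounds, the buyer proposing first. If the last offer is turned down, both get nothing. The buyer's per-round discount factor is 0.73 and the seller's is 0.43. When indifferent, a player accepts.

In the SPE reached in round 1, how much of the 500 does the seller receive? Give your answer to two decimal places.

Round 6 (the seller proposes): rejection yields 0 for the buyer; the seller offers 0 and keeps 500.
Round 5 (the buyer proposes): the seller can get 500 next round, worth 0.43 × 500 = 215 now. The buyer offers 215 and keeps 500 − 215 = 285.
Round 4 (the seller proposes): the buyer can get 285 next round, worth 0.73 × 285 = 208.05 now. The seller offers 208.05 and keeps 500 − 208.05 = 291.95.
Round 3 (the buyer proposes): the seller can get 291.95 next round, worth 0.43 × 291.95 = 125.5385 now; the buyer offers that and keeps 374.4615.
Round 2 (the seller proposes): the buyer can get 374.4615 next round, worth 0.73 × 374.4615 = 273.356895 now, so the seller offers 273.356895, keeping 226.643105.
Round 1 (the buyer proposes): the seller can get 226.643105 next round, worth 0.43 × 226.643105 = 97.45653515 now, so the buyer offers 97.45653515, keeping 402.54346485.

97.46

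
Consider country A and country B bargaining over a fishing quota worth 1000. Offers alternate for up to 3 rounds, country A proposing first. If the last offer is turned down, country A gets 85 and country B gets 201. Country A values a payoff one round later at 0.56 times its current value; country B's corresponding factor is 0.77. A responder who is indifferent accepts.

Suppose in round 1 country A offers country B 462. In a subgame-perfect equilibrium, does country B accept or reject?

Work out country B's continuation value if the offer is rejected.
Round 3 (country A proposes): country B gets 201 if talks fail, so country A offers 201 and keeps 799.
Round 2 (country B proposes): country A can get 799 next round, worth 0.56 × 799 = 447.44 now; country B offers that and keeps 552.56.
So by rejecting in round 1, country B gets 552.56 next round, worth 0.77 × 552.56 = 425.4712 now.
Offer 462 ≥ 425.4712, so country B accepts.

Accept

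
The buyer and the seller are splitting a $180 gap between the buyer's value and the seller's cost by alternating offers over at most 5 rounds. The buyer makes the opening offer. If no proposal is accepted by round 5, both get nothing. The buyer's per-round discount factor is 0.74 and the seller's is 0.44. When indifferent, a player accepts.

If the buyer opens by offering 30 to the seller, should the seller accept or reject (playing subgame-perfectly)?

Accept

Round 5 (the buyer proposes): rejection yields 0 for the seller; the buyer offers 0 and keeps 180.
Round 4 (the seller proposes): the buyer can get 180 next round, worth 0.74 × 180 = 133.2 now. The seller offers 133.2 and keeps 180 − 133.2 = 46.8.
Round 3 (the buyer proposes): the seller can get 46.8 next round, worth 0.44 × 46.8 = 20.592 now, so the buyer offers 20.592, keeping 159.408.
Round 2 (the seller proposes): the buyer can get 159.408 next round, worth 0.74 × 159.408 = 117.96192 now; the seller offers that and keeps 62.03808.
So by rejecting in round 1, the seller gets 62.03808 next round, worth 0.44 × 62.03808 = 27.2967552 now.
Offer 30 ≥ 27.2967552, so the seller accepts.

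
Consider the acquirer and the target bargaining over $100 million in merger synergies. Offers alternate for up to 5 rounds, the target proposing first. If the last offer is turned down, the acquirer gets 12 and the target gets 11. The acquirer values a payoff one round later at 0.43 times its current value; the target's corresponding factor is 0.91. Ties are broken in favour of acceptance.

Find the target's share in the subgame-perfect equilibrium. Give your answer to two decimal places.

92.78

Round 5 (the target proposes): the acquirer gets 12 if talks fail, so the target offers 12 and keeps 88.
Round 4 (the acquirer proposes): the target can get 88 next round, worth 0.91 × 88 = 80.08 now. The acquirer offers 80.08 and keeps 100 − 80.08 = 19.92.
Round 3 (the target proposes): the acquirer can get 19.92 next round, worth 0.43 × 19.92 = 8.5656 now; the target offers that and keeps 91.4344.
Round 2 (the acquirer proposes): the target can get 91.4344 next round, worth 0.91 × 91.4344 = 83.205304 now; the acquirer offers that and keeps 16.794696.
Round 1 (the target proposes): the acquirer can get 16.794696 next round, worth 0.43 × 16.794696 = 7.22171928 now, so the target offers 7.22171928, keeping 92.77828072.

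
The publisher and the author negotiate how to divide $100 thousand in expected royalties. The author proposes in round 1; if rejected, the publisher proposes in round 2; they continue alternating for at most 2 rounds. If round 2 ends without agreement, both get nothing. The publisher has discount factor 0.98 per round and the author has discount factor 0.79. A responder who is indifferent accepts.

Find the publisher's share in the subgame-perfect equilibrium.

98

Round 2 (the publisher proposes): rejection yields 0 for the author; the publisher offers 0 and keeps 100.
Round 1 (the author proposes): the publisher can get 100 next round, worth 0.98 × 100 = 98 now, so the author offers 98, keeping 2.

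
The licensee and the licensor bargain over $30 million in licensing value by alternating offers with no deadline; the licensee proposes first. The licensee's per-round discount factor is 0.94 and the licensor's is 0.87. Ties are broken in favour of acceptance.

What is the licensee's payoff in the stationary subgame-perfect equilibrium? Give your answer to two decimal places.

In a stationary SPE each proposer offers the other exactly their discounted continuation value.
If the licensee keeps x when proposing and the licensor keeps y when proposing, then x = 30 − 0.87y and y = 30 − 0.94x.
Solving: x = 30(1 − 0.87) / (1 − 0.94·0.87) = 3.9 / 0.1822 ≈ 21.4050.
The licensor gets 30 − 21.4050 ≈ 8.5950.

21.41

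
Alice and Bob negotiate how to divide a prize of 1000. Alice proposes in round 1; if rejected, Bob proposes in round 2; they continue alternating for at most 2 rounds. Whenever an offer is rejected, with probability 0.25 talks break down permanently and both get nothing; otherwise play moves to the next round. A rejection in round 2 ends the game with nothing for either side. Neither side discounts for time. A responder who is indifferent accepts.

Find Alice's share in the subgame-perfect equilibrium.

By backward induction:
Round 2 (Bob proposes): Alice will accept anything ≥ 0, so Bob offers 0 and keeps 1000.
Round 1 (Alice proposes): rejecting gives Bob an expected 0.75 × 1000 = 750; Alice offers that and keeps 250.

250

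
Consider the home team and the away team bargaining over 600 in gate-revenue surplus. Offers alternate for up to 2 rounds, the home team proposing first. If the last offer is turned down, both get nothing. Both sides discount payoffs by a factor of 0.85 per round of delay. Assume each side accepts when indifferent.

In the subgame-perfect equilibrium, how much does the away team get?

Work backward from the last round.
Round 2 (the away team proposes): the home team will accept anything ≥ 0, so the away team offers 0 and keeps 600.
Round 1 (the home team proposes): the away team can get 600 next round, worth 0.85 × 600 = 510 now; the home team offers that and keeps 90.

510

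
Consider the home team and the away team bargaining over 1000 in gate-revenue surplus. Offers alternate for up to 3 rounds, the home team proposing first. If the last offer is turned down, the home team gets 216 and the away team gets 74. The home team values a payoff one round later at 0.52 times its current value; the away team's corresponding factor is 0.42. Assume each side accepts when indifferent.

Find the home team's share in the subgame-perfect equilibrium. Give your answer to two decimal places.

782.24

Round 3 (the home team proposes): the away team gets 74 if talks fail, so the home team offers 74 and keeps 926.
Round 2 (the away team proposes): the home team can get 926 next round, worth 0.52 × 926 = 481.52 now; the away team offers that and keeps 518.48.
Round 1 (the home team proposes): the away team can get 518.48 next round, worth 0.42 × 518.48 = 217.7616 now; the home team offers that and keeps 782.2384.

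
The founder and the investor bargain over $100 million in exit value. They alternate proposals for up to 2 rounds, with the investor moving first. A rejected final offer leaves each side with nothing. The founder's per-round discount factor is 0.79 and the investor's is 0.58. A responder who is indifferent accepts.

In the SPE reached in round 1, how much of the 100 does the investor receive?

21

Round 2 (the founder proposes): the investor will accept anything ≥ 0, so the founder offers 0 and keeps 100.
Round 1 (the investor proposes): the founder can get 100 next round, worth 0.79 × 100 = 79 now; the investor offers that and keeps 21.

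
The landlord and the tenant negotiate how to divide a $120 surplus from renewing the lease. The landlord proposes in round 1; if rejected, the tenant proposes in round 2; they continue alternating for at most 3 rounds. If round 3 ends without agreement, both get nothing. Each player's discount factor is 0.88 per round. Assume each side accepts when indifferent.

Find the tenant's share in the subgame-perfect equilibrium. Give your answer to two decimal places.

Round 3 (the landlord proposes): rejection yields 0 for the tenant; the landlord offers 0 and keeps 120.
Round 2 (the tenant proposes): the landlord can get 120 next round, worth 0.88 × 120 = 105.6 now. The tenant offers 105.6 and keeps 120 − 105.6 = 14.4.
Round 1 (the landlord proposes): the tenant can get 14.4 next round, worth 0.88 × 14.4 = 12.672 now; the landlord offers that and keeps 107.328.

12.67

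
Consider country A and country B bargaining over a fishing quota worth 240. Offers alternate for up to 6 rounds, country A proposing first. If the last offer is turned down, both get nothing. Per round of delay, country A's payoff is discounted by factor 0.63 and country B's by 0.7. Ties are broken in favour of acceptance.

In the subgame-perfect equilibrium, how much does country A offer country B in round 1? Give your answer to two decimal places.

Round 6 (country B proposes): rejection yields 0 for country A; country B offers 0 and keeps 240.
Round 5 (country A proposes): country B can get 240 next round, worth 0.7 × 240 = 168 now, so country A offers 168, keeping 72.
Round 4 (country B proposes): country A can get 72 next round, worth 0.63 × 72 = 45.36 now, so country B offers 45.36, keeping 194.64.
Round 3 (country A proposes): country B can get 194.64 next round, worth 0.7 × 194.64 = 136.248 now. Country A offers 136.248 and keeps 240 − 136.248 = 103.752.
Round 2 (country B proposes): country A can get 103.752 next round, worth 0.63 × 103.752 = 65.36376 now. Country B offers 65.36376 and keeps 240 − 65.36376 = 174.63624.
Round 1 (country A proposes): country B can get 174.63624 next round, worth 0.7 × 174.63624 = 122.245368 now; country A offers that and keeps 117.754632.

122.25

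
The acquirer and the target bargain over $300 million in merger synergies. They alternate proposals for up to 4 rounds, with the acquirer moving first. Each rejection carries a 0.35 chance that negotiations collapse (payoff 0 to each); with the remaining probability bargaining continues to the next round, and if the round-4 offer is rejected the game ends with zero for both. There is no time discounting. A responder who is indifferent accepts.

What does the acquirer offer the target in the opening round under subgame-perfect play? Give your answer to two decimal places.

Round 4 (the target proposes): rejection yields 0 for the acquirer; the target offers 0 and keeps 300.
Round 3 (the acquirer proposes): rejecting gives the target an expected 0.65 × 300 = 195, so the acquirer offers 195, keeping 105.
Round 2 (the target proposes): rejecting gives the acquirer an expected 0.65 × 105 = 68.25. The target offers 68.25 and keeps 300 − 68.25 = 231.75.
Round 1 (the acquirer proposes): rejecting gives the target an expected 0.65 × 231.75 = 150.6375; the acquirer offers that and keeps 149.3625.

150.64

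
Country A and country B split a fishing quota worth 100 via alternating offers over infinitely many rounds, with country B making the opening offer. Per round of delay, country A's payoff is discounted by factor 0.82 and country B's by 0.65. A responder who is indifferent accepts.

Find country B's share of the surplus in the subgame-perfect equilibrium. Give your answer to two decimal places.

In a stationary SPE each proposer offers the other exactly their discounted continuation value.
If country B keeps x when proposing and country A keeps y when proposing, then x = 100 − 0.82y and y = 100 − 0.65x.
Solving: x = 100(1 − 0.82) / (1 − 0.65·0.82) = 18 / 0.467 ≈ 38.5439.
Country A gets 100 − 38.5439 ≈ 61.4561.

38.54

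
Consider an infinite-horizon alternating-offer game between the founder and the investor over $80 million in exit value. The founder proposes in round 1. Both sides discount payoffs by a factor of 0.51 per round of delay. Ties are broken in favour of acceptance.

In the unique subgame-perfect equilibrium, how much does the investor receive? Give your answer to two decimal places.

When the founder proposes, the investor accepts any offer worth at least 0.51 times what the investor would get by proposing next round; and vice versa.
This gives x = 80 − 0.51y and y = 80 − 0.51x, where x and y are each side's share when it proposes.
Hence (1 − 0.51·0.51)x = 80(1 − 0.51), i.e. 0.7399·x = 39.2.
x ≈ 52.9801; the investor's share is 80 − x ≈ 27.0199.

27.02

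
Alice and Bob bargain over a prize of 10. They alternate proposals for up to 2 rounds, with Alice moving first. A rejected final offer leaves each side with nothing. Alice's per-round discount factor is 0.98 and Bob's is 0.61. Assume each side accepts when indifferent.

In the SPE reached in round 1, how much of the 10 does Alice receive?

Round 2 (Bob proposes): Alice will accept anything ≥ 0, so Bob offers 0 and keeps 10.
Round 1 (Alice proposes): Bob can get 10 next round, worth 0.61 × 10 = 6.1 now. Alice offers 6.1 and keeps 10 − 6.1 = 3.9.

3.9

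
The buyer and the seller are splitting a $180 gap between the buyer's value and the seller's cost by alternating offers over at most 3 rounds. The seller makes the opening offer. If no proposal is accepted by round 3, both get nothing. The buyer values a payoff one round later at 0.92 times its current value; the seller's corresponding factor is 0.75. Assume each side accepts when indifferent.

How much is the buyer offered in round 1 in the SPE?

41.4

Round 3 (the seller proposes): the buyer will accept anything ≥ 0, so the seller offers 0 and keeps 180.
Round 2 (the buyer proposes): the seller can get 180 next round, worth 0.75 × 180 = 135 now, so the buyer offers 135, keeping 45.
Round 1 (the seller proposes): the buyer can get 45 next round, worth 0.92 × 45 = 41.4 now; the seller offers that and keeps 138.6.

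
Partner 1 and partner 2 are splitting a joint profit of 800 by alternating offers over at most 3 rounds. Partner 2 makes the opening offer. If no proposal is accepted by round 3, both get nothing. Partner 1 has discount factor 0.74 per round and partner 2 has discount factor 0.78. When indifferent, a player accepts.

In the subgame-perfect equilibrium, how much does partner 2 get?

669.76

Round 3 (partner 2 proposes): rejection yields 0 for partner 1; partner 2 offers 0 and keeps 800.
Round 2 (partner 1 proposes): partner 2 can get 800 next round, worth 0.78 × 800 = 624 now; partner 1 offers that and keeps 176.
Round 1 (partner 2 proposes): partner 1 can get 176 next round, worth 0.74 × 176 = 130.24 now; partner 2 offers that and keeps 669.76.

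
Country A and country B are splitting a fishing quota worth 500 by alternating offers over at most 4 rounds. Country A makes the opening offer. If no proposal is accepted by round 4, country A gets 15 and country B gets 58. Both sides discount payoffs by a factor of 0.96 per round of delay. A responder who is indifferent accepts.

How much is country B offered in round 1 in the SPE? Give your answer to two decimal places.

Work backward from the last round.
Round 4 (country B proposes): country A gets 15 if talks fail, so country B offers 15 and keeps 485.
Round 3 (country A proposes): country B can get 485 next round, worth 0.96 × 485 = 465.6 now. Country A offers 465.6 and keeps 500 − 465.6 = 34.4.
Round 2 (country B proposes): country A can get 34.4 next round, worth 0.96 × 34.4 = 33.024 now; country B offers that and keeps 466.976.
Round 1 (country A proposes): country B can get 466.976 next round, worth 0.96 × 466.976 = 448.29696 now; country A offers that and keeps 51.70304.

448.30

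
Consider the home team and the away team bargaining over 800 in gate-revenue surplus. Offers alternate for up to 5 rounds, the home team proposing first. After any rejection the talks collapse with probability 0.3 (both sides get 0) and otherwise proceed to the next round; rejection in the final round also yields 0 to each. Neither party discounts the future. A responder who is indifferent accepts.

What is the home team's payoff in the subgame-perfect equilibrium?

By backward induction:
Round 5 (the home team proposes): the away team will accept anything ≥ 0, so the home team offers 0 and keeps 800.
Round 4 (the away team proposes): rejecting gives the home team an expected 0.7 × 800 = 560; the away team offers that and keeps 240.
Round 3 (the home team proposes): rejecting gives the away team an expected 0.7 × 240 = 168. The home team offers 168 and keeps 800 − 168 = 632.
Round 2 (the away team proposes): rejecting gives the home team an expected 0.7 × 632 = 442.4, so the away team offers 442.4, keeping 357.6.
Round 1 (the home team proposes): rejecting gives the away team an expected 0.7 × 357.6 = 250.32. The home team offers 250.32 and keeps 800 − 250.32 = 549.68.

549.68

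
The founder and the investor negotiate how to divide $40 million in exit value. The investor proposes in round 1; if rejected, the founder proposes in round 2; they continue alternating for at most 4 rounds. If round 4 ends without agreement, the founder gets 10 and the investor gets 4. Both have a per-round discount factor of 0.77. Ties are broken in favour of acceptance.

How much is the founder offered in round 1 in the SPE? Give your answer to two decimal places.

23.52

Round 4 (the founder proposes): the investor gets 4 if talks fail, so the founder offers 4 and keeps 36.
Round 3 (the investor proposes): the founder can get 36 next round, worth 0.77 × 36 = 27.72 now, so the investor offers 27.72, keeping 12.28.
Round 2 (the founder proposes): the investor can get 12.28 next round, worth 0.77 × 12.28 = 9.4556 now. The founder offers 9.4556 and keeps 40 − 9.4556 = 30.5444.
Round 1 (the investor proposes): the founder can get 30.5444 next round, worth 0.77 × 30.5444 = 23.519188 now, so the investor offers 23.519188, keeping 16.480812.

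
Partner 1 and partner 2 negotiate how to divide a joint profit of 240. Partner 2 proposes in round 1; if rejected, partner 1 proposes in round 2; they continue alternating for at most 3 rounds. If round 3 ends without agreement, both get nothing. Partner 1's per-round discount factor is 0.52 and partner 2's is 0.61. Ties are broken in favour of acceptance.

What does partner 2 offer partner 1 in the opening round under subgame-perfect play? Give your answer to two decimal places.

Solve by backward induction from round 3.
Round 3 (partner 2 proposes): rejection yields 0 for partner 1; partner 2 offers 0 and keeps 240.
Round 2 (partner 1 proposes): partner 2 can get 240 next round, worth 0.61 × 240 = 146.4 now, so partner 1 offers 146.4, keeping 93.6.
Round 1 (partner 2 proposes): partner 1 can get 93.6 next round, worth 0.52 × 93.6 = 48.672 now; partner 2 offers that and keeps 191.328.

48.67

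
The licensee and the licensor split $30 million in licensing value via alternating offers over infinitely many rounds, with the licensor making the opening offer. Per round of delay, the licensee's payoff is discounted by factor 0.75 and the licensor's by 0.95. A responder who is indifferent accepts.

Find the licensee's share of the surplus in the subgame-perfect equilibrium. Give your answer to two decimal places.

3.91

Let x be the licensor's share when the licensor proposes and y be the licensee's share when the licensee proposes.
The licensee accepts iff offered ≥ 0.75·y, so x = 30 − 0.75y. Symmetrically y = 30 − 0.95x.
Substituting: x = 30 − 0.75(30 − 0.95x), giving x(1 − 0.95·0.75) = 30(1 − 0.75).
So x = 30 × 0.25 / 0.2875 ≈ 26.0870, and the licensee receives 30 − x ≈ 3.9130.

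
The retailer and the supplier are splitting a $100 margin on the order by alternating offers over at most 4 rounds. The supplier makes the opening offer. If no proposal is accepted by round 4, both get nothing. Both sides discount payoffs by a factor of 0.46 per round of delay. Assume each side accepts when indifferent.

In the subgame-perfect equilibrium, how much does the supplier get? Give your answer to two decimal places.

Round 4 (the retailer proposes): rejection yields 0 for the supplier; the retailer offers 0 and keeps 100.
Round 3 (the supplier proposes): the retailer can get 100 next round, worth 0.46 × 100 = 46 now, so the supplier offers 46, keeping 54.
Round 2 (the retailer proposes): the supplier can get 54 next round, worth 0.46 × 54 = 24.84 now; the retailer offers that and keeps 75.16.
Round 1 (the supplier proposes): the retailer can get 75.16 next round, worth 0.46 × 75.16 = 34.5736 now; the supplier offers that and keeps 65.4264.

65.43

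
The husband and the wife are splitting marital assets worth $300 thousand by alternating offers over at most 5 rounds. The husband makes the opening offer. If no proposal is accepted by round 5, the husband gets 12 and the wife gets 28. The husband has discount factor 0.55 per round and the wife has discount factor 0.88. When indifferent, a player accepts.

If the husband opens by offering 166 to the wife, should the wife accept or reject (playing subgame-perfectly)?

Reject

Round 5 (the husband proposes): the wife gets 28 if talks fail, so the husband offers 28 and keeps 272.
Round 4 (the wife proposes): the husband can get 272 next round, worth 0.55 × 272 = 149.6 now; the wife offers that and keeps 150.4.
Round 3 (the husband proposes): the wife can get 150.4 next round, worth 0.88 × 150.4 = 132.352 now, so the husband offers 132.352, keeping 167.648.
Round 2 (the wife proposes): the husband can get 167.648 next round, worth 0.55 × 167.648 = 92.2064 now, so the wife offers 92.2064, keeping 207.7936.
So by rejecting in round 1, the wife gets 207.7936 next round, worth 0.88 × 207.7936 = 182.858368 now.
Offer 166 < 182.858368, so the wife rejects.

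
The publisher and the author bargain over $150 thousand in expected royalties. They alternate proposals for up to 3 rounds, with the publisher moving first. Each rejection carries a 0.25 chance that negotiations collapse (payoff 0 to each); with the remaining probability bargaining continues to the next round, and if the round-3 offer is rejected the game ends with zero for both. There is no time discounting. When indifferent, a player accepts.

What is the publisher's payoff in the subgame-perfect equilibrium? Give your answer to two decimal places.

121.88

By backward induction:
Round 3 (the publisher proposes): the author will accept anything ≥ 0, so the publisher offers 0 and keeps 150.
Round 2 (the author proposes): rejecting gives the publisher an expected 0.75 × 150 = 112.5; the author offers that and keeps 37.5.
Round 1 (the publisher proposes): rejecting gives the author an expected 0.75 × 37.5 = 28.125. The publisher offers 28.125 and keeps 150 − 28.125 = 121.875.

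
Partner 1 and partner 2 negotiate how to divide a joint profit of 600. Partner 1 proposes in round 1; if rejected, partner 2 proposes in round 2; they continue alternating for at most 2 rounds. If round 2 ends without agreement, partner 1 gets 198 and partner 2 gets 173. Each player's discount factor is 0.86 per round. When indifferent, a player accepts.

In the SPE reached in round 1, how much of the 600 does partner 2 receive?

Round 2 (partner 2 proposes): partner 1 gets 198 if talks fail, so partner 2 offers 198 and keeps 402.
Round 1 (partner 1 proposes): partner 2 can get 402 next round, worth 0.86 × 402 = 345.72 now; partner 1 offers that and keeps 254.28.

345.72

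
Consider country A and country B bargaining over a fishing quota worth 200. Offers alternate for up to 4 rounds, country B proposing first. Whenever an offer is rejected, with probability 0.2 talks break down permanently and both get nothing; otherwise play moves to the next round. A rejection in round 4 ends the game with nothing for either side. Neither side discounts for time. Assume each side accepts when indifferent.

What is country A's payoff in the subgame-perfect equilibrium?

Round 4 (country A proposes): rejection yields 0 for country B; country A offers 0 and keeps 200.
Round 3 (country B proposes): rejecting gives country A an expected 0.8 × 200 = 160. Country B offers 160 and keeps 200 − 160 = 40.
Round 2 (country A proposes): rejecting gives country B an expected 0.8 × 40 = 32, so country A offers 32, keeping 168.
Round 1 (country B proposes): rejecting gives country A an expected 0.8 × 168 = 134.4; country B offers that and keeps 65.6.

134.4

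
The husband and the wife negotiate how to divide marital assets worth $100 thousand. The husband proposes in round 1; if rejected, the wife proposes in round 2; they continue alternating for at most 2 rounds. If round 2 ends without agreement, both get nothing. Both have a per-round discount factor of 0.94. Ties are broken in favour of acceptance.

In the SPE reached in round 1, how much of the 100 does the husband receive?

6

Solve by backward induction from round 2.
Round 2 (the wife proposes): rejection yields 0 for the husband; the wife offers 0 and keeps 100.
Round 1 (the husband proposes): the wife can get 100 next round, worth 0.94 × 100 = 94 now. The husband offers 94 and keeps 100 − 94 = 6.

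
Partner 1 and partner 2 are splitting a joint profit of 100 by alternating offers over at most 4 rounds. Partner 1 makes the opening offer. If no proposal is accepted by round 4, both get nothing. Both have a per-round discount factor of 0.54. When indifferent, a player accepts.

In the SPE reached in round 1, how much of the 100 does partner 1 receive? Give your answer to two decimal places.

Round 4 (partner 2 proposes): rejection yields 0 for partner 1; partner 2 offers 0 and keeps 100.
Round 3 (partner 1 proposes): partner 2 can get 100 next round, worth 0.54 × 100 = 54 now, so partner 1 offers 54, keeping 46.
Round 2 (partner 2 proposes): partner 1 can get 46 next round, worth 0.54 × 46 = 24.84 now, so partner 2 offers 24.84, keeping 75.16.
Round 1 (partner 1 proposes): partner 2 can get 75.16 next round, worth 0.54 × 75.16 = 40.5864 now. Partner 1 offers 40.5864 and keeps 100 − 40.5864 = 59.4136.

59.41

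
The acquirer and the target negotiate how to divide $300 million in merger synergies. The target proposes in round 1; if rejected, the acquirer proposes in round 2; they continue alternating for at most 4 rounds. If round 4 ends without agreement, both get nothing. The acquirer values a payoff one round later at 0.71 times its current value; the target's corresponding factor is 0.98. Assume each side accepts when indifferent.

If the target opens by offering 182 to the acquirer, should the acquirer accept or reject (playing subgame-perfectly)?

Work out the acquirer's continuation value if the offer is rejected.
Round 4 (the acquirer proposes): the target will accept anything ≥ 0, so the acquirer offers 0 and keeps 300.
Round 3 (the target proposes): the acquirer can get 300 next round, worth 0.71 × 300 = 213 now; the target offers that and keeps 87.
Round 2 (the acquirer proposes): the target can get 87 next round, worth 0.98 × 87 = 85.26 now; the acquirer offers that and keeps 214.74.
So by rejecting in round 1, the acquirer gets 214.74 next round, worth 0.71 × 214.74 = 152.4654 now.
Offer 182 ≥ 152.4654, so the acquirer accepts.

Accept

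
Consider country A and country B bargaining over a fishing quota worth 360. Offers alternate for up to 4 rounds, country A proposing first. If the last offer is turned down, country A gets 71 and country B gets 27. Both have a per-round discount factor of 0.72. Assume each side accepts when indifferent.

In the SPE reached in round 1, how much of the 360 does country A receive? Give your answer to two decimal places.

Round 4 (country B proposes): country A gets 71 if talks fail, so country B offers 71 and keeps 289.
Round 3 (country A proposes): country B can get 289 next round, worth 0.72 × 289 = 208.08 now, so country A offers 208.08, keeping 151.92.
Round 2 (country B proposes): country A can get 151.92 next round, worth 0.72 × 151.92 = 109.3824 now, so country B offers 109.3824, keeping 250.6176.
Round 1 (country A proposes): country B can get 250.6176 next round, worth 0.72 × 250.6176 = 180.444672 now, so country A offers 180.444672, keeping 179.555328.

179.56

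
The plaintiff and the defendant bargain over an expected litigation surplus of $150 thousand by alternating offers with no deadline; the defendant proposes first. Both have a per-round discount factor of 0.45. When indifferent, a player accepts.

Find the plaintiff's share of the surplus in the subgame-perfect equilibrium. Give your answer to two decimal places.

When the defendant proposes, the plaintiff accepts any offer worth at least 0.45 times what the plaintiff would get by proposing next round; and vice versa.
This gives x = 150 − 0.45y and y = 150 − 0.45x, where x and y are each side's share when it proposes.
Hence (1 − 0.45·0.45)x = 150(1 − 0.45), i.e. 0.7975·x = 82.5.
x ≈ 103.4483; the plaintiff's share is 150 − x ≈ 46.5517.

46.55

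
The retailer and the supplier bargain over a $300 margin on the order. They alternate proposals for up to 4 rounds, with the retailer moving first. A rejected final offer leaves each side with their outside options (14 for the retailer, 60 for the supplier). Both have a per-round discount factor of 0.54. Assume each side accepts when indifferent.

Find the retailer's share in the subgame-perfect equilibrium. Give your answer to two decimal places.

Round 4 (the supplier proposes): the retailer gets 14 if talks fail, so the supplier offers 14 and keeps 286.
Round 3 (the retailer proposes): the supplier can get 286 next round, worth 0.54 × 286 = 154.44 now, so the retailer offers 154.44, keeping 145.56.
Round 2 (the supplier proposes): the retailer can get 145.56 next round, worth 0.54 × 145.56 = 78.6024 now, so the supplier offers 78.6024, keeping 221.3976.
Round 1 (the retailer proposes): the supplier can get 221.3976 next round, worth 0.54 × 221.3976 = 119.554704 now; the retailer offers that and keeps 180.445296.

180.45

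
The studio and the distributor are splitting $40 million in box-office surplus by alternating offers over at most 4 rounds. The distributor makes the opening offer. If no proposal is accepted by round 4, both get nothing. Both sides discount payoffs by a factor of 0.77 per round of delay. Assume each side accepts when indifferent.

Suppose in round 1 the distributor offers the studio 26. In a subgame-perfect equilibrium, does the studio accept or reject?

Accept

Work out the studio's continuation value if the offer is rejected.
Round 4 (the studio proposes): rejection yields 0 for the distributor; the studio offers 0 and keeps 40.
Round 3 (the distributor proposes): the studio can get 40 next round, worth 0.77 × 40 = 30.8 now, so the distributor offers 30.8, keeping 9.2.
Round 2 (the studio proposes): the distributor can get 9.2 next round, worth 0.77 × 9.2 = 7.084 now, so the studio offers 7.084, keeping 32.916.
So by rejecting in round 1, the studio gets 32.916 next round, worth 0.77 × 32.916 = 25.34532 now.
Offer 26 ≥ 25.34532, so the studio accepts.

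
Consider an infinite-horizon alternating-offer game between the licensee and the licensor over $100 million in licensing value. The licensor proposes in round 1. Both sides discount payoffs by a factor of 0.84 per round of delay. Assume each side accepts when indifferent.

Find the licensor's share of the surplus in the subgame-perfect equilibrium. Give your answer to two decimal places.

54.35

In a stationary SPE each proposer offers the other exactly their discounted continuation value.
If the licensor keeps x when proposing and the licensee keeps y when proposing, then x = 100 − 0.84y and y = 100 − 0.84x.
Solving: x = 100(1 − 0.84) / (1 − 0.84·0.84) = 16 / 0.2944 ≈ 54.3478.
The licensee gets 100 − 54.3478 ≈ 45.6522.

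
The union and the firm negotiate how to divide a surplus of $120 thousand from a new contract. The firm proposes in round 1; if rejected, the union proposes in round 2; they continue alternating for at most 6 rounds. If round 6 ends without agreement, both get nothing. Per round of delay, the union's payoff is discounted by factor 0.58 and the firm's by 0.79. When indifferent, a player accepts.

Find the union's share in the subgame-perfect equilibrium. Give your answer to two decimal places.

Round 6 (the union proposes): the firm will accept anything ≥ 0, so the union offers 0 and keeps 120.
Round 5 (the firm proposes): the union can get 120 next round, worth 0.58 × 120 = 69.6 now, so the firm offers 69.6, keeping 50.4.
Round 4 (the union proposes): the firm can get 50.4 next round, worth 0.79 × 50.4 = 39.816 now. The union offers 39.816 and keeps 120 − 39.816 = 80.184.
Round 3 (the firm proposes): the union can get 80.184 next round, worth 0.58 × 80.184 = 46.50672 now. The firm offers 46.50672 and keeps 120 − 46.50672 = 73.49328.
Round 2 (the union proposes): the firm can get 73.49328 next round, worth 0.79 × 73.49328 = 58.0596912 now; the union offers that and keeps 61.9403088.
Round 1 (the firm proposes): the union can get 61.9403088 next round, worth 0.58 × 61.9403088 = 35.925379104 now. The firm offers 35.925379104 and keeps 120 − 35.925379104 = 84.074620896.

35.93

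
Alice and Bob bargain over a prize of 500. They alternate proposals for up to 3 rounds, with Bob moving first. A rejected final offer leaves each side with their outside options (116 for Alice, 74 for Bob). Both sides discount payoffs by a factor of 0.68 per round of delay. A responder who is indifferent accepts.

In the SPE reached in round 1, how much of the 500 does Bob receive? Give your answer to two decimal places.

337.56

Round 3 (Bob proposes): Alice gets 116 if talks fail, so Bob offers 116 and keeps 384.
Round 2 (Alice proposes): Bob can get 384 next round, worth 0.68 × 384 = 261.12 now, so Alice offers 261.12, keeping 238.88.
Round 1 (Bob proposes): Alice can get 238.88 next round, worth 0.68 × 238.88 = 162.4384 now, so Bob offers 162.4384, keeping 337.5616.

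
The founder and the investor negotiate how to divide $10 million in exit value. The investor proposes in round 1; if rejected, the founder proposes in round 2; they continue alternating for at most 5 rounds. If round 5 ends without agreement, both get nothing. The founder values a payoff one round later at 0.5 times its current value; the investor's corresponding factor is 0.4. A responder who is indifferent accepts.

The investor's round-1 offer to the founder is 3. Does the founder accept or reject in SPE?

Round 5 (the investor proposes): the founder will accept anything ≥ 0, so the investor offers 0 and keeps 10.
Round 4 (the founder proposes): the investor can get 10 next round, worth 0.4 × 10 = 4 now; the founder offers that and keeps 6.
Round 3 (the investor proposes): the founder can get 6 next round, worth 0.5 × 6 = 3 now, so the investor offers 3, keeping 7.
Round 2 (the founder proposes): the investor can get 7 next round, worth 0.4 × 7 = 2.8 now, so the founder offers 2.8, keeping 7.2.
So by rejecting in round 1, the founder gets 7.2 next round, worth 0.5 × 7.2 = 3.6 now.
Offer 3 < 3.6, so the founder rejects.

Reject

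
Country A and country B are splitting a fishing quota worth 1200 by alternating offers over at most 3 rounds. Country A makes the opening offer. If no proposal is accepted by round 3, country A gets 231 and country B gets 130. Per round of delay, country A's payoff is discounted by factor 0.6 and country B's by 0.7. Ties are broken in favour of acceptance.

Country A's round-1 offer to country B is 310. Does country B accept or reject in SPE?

Reject

Round 3 (country A proposes): country B gets 130 if talks fail, so country A offers 130 and keeps 1070.
Round 2 (country B proposes): country A can get 1070 next round, worth 0.6 × 1070 = 642 now, so country B offers 642, keeping 558.
So by rejecting in round 1, country B gets 558 next round, worth 0.7 × 558 = 390.6 now.
Offer 310 < 390.6, so country B rejects.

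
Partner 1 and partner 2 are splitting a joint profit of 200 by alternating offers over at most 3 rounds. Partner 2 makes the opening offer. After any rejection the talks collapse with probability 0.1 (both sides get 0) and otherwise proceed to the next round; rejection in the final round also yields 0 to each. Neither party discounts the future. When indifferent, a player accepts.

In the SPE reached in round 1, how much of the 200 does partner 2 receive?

By backward induction:
Round 3 (partner 2 proposes): partner 1 will accept anything ≥ 0, so partner 2 offers 0 and keeps 200.
Round 2 (partner 1 proposes): rejecting gives partner 2 an expected 0.9 × 200 = 180. Partner 1 offers 180 and keeps 200 − 180 = 20.
Round 1 (partner 2 proposes): rejecting gives partner 1 an expected 0.9 × 20 = 18. Partner 2 offers 18 and keeps 200 − 18 = 182.

182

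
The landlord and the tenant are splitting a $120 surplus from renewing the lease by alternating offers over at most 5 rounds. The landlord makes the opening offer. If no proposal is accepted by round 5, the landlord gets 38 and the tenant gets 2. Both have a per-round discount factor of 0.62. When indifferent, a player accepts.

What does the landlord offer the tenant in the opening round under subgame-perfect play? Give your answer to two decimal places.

Round 5 (the landlord proposes): the tenant gets 2 if talks fail, so the landlord offers 2 and keeps 118.
Round 4 (the tenant proposes): the landlord can get 118 next round, worth 0.62 × 118 = 73.16 now, so the tenant offers 73.16, keeping 46.84.
Round 3 (the landlord proposes): the tenant can get 46.84 next round, worth 0.62 × 46.84 = 29.0408 now. The landlord offers 29.0408 and keeps 120 − 29.0408 = 90.9592.
Round 2 (the tenant proposes): the landlord can get 90.9592 next round, worth 0.62 × 90.9592 = 56.394704 now; the tenant offers that and keeps 63.605296.
Round 1 (the landlord proposes): the tenant can get 63.605296 next round, worth 0.62 × 63.605296 = 39.43528352 now, so the landlord offers 39.43528352, keeping 80.56471648.

39.44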